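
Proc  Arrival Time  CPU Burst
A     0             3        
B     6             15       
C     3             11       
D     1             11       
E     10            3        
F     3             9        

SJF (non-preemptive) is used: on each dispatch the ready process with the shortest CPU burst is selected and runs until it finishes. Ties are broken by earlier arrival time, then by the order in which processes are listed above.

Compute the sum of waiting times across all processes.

Schedule: | A 0-3 | F 3-12 | E 12-15 | D 15-26 | C 26-37 | B 37-52 |
Completion: A=3  B=52  C=37  D=26  E=15  F=12
Turnaround (C−A): A=3  B=46  C=34  D=25  E=5  F=9
Waiting = turnaround − burst: A=0, B=31, C=23, D=14, E=2, F=0
Total waiting = 0 + 31 + 23 + 14 + 2 + 0 = 70

70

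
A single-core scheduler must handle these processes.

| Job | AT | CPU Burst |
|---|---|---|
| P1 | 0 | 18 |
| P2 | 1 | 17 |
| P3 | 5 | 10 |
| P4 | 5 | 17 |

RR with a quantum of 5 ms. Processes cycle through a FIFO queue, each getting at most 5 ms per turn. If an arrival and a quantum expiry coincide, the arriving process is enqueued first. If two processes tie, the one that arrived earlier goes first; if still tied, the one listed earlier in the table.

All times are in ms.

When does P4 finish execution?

Timeline: | P1 0-5 | P2 5-10 | P3 10-15 | P4 15-20 | P1 20-25 | P2 25-30 | P3 30-35 | P4 35-40 | P1 40-45 | P2 45-50 | P4 50-55 | P1 55-58 | P2 58-60 | P4 60-62 |
Completion: P1=58  P2=60  P3=35  P4=62

62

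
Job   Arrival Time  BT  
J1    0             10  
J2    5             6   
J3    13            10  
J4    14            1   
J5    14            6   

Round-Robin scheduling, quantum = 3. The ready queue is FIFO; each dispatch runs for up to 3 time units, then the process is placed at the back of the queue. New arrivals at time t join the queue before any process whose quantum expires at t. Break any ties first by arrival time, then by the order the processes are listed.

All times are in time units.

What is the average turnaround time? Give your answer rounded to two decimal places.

Gantt: | J1 0-6 | J2 6-9 | J1 9-12 | J2 12-15 | J1 15-16 | J3 16-19 | J4 19-20 | J5 20-23 | J3 23-26 | J5 26-29 | J3 29-33 |
Completion: J1=16  J2=15  J3=33  J4=20  J5=29
Turnaround times: J1=16, J2=10, J3=20, J4=6, J5=15
Average turnaround = (16+10+20+6+15) / 5 = 67/5 = 13.40

13.40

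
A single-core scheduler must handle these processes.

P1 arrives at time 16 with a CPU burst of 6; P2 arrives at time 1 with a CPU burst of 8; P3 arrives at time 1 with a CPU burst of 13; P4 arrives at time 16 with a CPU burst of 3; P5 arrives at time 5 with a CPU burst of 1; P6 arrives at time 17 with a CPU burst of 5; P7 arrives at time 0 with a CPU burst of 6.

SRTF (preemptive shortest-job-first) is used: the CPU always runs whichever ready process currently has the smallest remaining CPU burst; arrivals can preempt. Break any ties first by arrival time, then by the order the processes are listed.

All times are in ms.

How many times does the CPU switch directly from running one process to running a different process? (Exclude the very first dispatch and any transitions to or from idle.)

7

Gantt: | P7 0-6 | P5 6-7 | P2 7-15 | P3 15-16 | P4 16-19 | P6 19-24 | P1 24-30 | P3 30-42 |
Completion: P1=30  P2=15  P3=42  P4=19  P5=7  P6=24  P7=6
Turnaround (C−A): P1=14  P2=14  P3=41  P4=3  P5=2  P6=7  P7=6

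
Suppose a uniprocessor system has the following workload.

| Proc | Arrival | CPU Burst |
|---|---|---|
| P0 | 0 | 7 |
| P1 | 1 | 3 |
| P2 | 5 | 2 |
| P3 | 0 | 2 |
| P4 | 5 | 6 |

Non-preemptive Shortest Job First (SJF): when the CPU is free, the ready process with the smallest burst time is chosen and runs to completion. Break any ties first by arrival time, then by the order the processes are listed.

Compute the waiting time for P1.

Gantt: | P3 0-2 | P1 2-5 | P2 5-7 | P4 7-13 | P0 13-20 |
Completion: P0=20  P1=5  P2=7  P3=2  P4=13
Waiting(P1) = turnaround − burst = 4 − 3 = 1

1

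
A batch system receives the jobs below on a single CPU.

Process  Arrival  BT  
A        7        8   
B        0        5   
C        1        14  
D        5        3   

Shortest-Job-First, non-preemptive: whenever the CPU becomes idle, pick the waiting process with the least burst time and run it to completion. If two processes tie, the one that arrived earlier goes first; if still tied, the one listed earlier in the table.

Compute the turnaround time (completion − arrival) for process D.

3

Schedule: | B 0-5 | D 5-8 | A 8-16 | C 16-30 |
Completion: A=16  B=5  C=30  D=8
Turnaround (C−A): A=9  B=5  C=29  D=3
Turnaround(D) = completion − arrival = 8 − 5 = 3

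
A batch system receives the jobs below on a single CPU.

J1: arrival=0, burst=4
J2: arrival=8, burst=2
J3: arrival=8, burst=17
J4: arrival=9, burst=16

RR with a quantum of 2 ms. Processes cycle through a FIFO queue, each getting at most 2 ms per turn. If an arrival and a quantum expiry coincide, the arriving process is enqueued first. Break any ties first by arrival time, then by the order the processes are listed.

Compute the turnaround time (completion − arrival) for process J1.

4

Schedule: | J1 0-4 | idle 4-8 | J2 8-10 | J3 10-12 | J4 12-14 | J3 14-16 | J4 16-18 | J3 18-20 | J4 20-22 | J3 22-24 | J4 24-26 | J3 26-28 | J4 28-30 | J3 30-32 | J4 32-34 | J3 34-36 | J4 36-38 | J3 38-40 | J4 40-42 | J3 42-43 |
Completion: J1=4  J2=10  J3=43  J4=42
Turnaround (C−A): J1=4  J2=2  J3=35  J4=33
Turnaround(J1) = completion − arrival = 4 − 0 = 4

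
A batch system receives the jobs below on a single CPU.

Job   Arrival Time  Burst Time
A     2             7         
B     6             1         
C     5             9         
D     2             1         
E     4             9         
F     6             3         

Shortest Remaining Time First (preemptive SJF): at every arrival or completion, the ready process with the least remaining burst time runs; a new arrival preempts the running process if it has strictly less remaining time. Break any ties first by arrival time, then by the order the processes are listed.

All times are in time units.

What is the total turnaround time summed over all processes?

64

Schedule: | idle 0-2 | D 2-3 | A 3-6 | B 6-7 | F 7-10 | A 10-14 | E 14-23 | C 23-32 |
Completion: A=14  B=7  C=32  D=3  E=23  F=10
Turnaround (C−A): A=12  B=1  C=27  D=1  E=19  F=4
Turnaround = completion − arrival: A=12, B=1, C=27, D=1, E=19, F=4
Total turnaround = 12 + 1 + 27 + 1 + 19 + 4 = 64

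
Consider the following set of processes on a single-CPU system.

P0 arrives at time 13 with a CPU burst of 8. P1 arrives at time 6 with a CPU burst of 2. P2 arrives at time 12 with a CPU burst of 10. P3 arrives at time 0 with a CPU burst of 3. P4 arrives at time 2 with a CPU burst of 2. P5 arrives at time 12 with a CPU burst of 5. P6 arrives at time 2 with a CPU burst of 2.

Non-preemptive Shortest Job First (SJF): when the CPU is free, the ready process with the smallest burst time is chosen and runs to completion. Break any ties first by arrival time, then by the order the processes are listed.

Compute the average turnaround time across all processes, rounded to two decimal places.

Schedule: | P3 0-3 | P4 3-5 | P6 5-7 | P1 7-9 | idle 9-12 | P5 12-17 | P0 17-25 | P2 25-35 |
Completion: P0=25  P1=9  P2=35  P3=3  P4=5  P5=17  P6=7
Turnaround (C−A): P0=12  P1=3  P2=23  P3=3  P4=3  P5=5  P6=5
Turnaround times: P0=12, P1=3, P2=23, P3=3, P4=3, P5=5, P6=5
Average turnaround = (12+3+23+3+3+5+5) / 7 = 54/7 = 7.71

7.71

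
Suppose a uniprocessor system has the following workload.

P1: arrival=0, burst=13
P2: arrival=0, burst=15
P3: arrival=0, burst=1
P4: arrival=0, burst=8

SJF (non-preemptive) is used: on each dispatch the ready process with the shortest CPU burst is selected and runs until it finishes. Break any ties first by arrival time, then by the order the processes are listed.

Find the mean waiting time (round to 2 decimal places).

Gantt: | P3 0-1 | P4 1-9 | P1 9-22 | P2 22-37 |
Completion: P1=22  P2=37  P3=1  P4=9
Waiting times: P1=9, P2=22, P3=0, P4=1
Average waiting = (9+22+0+1) / 4 = 32/4 = 8.00

8.00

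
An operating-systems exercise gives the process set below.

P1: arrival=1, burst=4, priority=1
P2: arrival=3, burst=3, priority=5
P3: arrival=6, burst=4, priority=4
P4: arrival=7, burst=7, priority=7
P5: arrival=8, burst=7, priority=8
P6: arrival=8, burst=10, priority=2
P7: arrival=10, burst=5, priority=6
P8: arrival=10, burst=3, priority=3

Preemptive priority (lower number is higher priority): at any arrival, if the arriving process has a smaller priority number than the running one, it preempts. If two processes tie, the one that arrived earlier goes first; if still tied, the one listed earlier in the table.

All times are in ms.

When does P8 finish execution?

21

Schedule: | idle 0-1 | P1 1-5 | P2 5-6 | P3 6-8 | P6 8-18 | P8 18-21 | P3 21-23 | P2 23-25 | P7 25-30 | P4 30-37 | P5 37-44 |
Completion: P1=5  P2=25  P3=23  P4=37  P5=44  P6=18  P7=30  P8=21
Turnaround (C−A): P1=4  P2=22  P3=17  P4=30  P5=36  P6=10  P7=20  P8=11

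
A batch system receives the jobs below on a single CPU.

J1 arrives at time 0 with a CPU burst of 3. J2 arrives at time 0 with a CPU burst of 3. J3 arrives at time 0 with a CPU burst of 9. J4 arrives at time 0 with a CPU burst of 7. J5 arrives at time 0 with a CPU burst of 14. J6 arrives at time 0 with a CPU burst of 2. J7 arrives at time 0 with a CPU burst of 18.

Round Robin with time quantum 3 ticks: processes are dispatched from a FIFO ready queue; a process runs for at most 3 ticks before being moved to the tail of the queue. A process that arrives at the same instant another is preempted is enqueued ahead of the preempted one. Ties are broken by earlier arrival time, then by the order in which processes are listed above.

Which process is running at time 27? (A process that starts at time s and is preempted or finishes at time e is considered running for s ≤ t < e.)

J5

Timeline: | J1 0-3 | J2 3-6 | J3 6-9 | J4 9-12 | J5 12-15 | J6 15-17 | J7 17-20 | J3 20-23 | J4 23-26 | J5 26-29 | J7 29-32 | J3 32-35 | J4 35-36 | J5 36-39 | J7 39-42 | J5 42-45 | J7 45-48 | J5 48-50 | J7 50-56 |
Completion: J1=3  J2=6  J3=35  J4=36  J5=50  J6=17  J7=56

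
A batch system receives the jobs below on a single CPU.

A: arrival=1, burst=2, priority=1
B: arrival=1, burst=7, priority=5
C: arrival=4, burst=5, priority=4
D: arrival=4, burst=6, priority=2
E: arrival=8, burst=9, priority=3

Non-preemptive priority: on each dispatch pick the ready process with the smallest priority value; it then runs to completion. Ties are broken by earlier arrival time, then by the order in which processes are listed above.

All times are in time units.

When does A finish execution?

3

Gantt: | idle 0-1 | A 1-3 | B 3-10 | D 10-16 | E 16-25 | C 25-30 |
Completion: A=3  B=10  C=30  D=16  E=25
Turnaround (C−A): A=2  B=9  C=26  D=12  E=17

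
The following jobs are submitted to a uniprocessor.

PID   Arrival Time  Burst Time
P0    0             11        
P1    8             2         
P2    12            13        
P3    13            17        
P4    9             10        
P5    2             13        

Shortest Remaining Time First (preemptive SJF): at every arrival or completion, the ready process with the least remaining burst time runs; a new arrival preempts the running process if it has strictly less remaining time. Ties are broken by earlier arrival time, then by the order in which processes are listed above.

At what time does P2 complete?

Gantt: | P0 0-8 | P1 8-10 | P0 10-13 | P4 13-23 | P5 23-36 | P2 36-49 | P3 49-66 |
Completion: P0=13  P1=10  P2=49  P3=66  P4=23  P5=36

49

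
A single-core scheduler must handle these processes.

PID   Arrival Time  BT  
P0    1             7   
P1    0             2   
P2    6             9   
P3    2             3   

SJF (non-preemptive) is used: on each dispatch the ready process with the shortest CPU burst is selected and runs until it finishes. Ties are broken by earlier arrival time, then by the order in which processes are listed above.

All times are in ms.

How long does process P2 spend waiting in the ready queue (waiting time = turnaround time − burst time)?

Schedule: | P1 0-2 | P3 2-5 | P0 5-12 | P2 12-21 |
Completion: P0=12  P1=2  P2=21  P3=5
Turnaround (C−A): P0=11  P1=2  P2=15  P3=3
Waiting(P2) = turnaround − burst = 15 − 9 = 6

6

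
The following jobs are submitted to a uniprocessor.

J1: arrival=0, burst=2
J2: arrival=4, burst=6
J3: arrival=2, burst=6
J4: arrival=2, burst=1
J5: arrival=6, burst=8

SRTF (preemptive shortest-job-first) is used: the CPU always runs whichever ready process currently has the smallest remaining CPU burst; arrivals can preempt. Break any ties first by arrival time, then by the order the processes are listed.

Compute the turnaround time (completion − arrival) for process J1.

2

Schedule: | J1 0-2 | J4 2-3 | J3 3-9 | J2 9-15 | J5 15-23 |
Completion: J1=2  J2=15  J3=9  J4=3  J5=23
Turnaround(J1) = completion − arrival = 2 − 0 = 2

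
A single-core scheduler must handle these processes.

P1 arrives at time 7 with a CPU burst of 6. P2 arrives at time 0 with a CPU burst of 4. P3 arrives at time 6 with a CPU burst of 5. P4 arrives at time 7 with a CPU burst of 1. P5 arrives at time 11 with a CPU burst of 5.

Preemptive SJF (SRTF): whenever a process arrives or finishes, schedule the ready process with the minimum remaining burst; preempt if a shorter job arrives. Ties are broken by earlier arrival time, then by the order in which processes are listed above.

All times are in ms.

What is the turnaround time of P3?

Schedule: | P2 0-4 | idle 4-6 | P3 6-7 | P4 7-8 | P3 8-12 | P5 12-17 | P1 17-23 |
Completion: P1=23  P2=4  P3=12  P4=8  P5=17
Turnaround(P3) = completion − arrival = 12 − 6 = 6

6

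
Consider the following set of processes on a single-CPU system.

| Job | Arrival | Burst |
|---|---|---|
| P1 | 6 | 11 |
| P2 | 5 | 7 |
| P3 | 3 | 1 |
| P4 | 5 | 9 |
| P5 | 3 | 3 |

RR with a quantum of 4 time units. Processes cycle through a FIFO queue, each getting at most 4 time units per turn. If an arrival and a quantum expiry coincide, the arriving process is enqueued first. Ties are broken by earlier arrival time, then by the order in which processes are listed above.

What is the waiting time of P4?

17

Timeline: | idle 0-3 | P3 3-4 | P5 4-7 | P2 7-11 | P4 11-15 | P1 15-19 | P2 19-22 | P4 22-26 | P1 26-30 | P4 30-31 | P1 31-34 |
Completion: P1=34  P2=22  P3=4  P4=31  P5=7
Waiting(P4) = turnaround − burst = 26 − 9 = 17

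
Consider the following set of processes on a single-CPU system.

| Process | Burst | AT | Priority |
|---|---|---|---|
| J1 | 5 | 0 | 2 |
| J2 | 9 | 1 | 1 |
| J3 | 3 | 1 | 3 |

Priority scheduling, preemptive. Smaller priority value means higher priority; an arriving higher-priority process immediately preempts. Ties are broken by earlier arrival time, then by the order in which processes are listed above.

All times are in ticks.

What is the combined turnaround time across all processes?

Timeline: | J1 0-1 | J2 1-10 | J1 10-14 | J3 14-17 |
Completion: J1=14  J2=10  J3=17
Turnaround = completion − arrival: J1=14, J2=9, J3=16
Total turnaround = 14 + 9 + 16 = 39

39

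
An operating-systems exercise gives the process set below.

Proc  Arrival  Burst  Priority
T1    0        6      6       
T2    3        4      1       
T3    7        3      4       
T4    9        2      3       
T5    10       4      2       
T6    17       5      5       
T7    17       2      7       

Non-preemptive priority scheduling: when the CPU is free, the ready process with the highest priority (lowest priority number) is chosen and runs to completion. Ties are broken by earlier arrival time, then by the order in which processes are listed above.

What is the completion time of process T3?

19

Timeline: | T1 0-6 | T2 6-10 | T5 10-14 | T4 14-16 | T3 16-19 | T6 19-24 | T7 24-26 |
Completion: T1=6  T2=10  T3=19  T4=16  T5=14  T6=24  T7=26
Turnaround (C−A): T1=6  T2=7  T3=12  T4=7  T5=4  T6=7  T7=9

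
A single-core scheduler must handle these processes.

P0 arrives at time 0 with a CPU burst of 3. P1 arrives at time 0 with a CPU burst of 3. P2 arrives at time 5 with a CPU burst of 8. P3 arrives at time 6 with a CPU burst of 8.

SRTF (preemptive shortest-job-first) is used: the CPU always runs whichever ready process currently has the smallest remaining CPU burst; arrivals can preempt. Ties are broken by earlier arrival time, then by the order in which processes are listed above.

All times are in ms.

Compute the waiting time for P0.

Schedule: | P0 0-3 | P1 3-6 | P2 6-14 | P3 14-22 |
Completion: P0=3  P1=6  P2=14  P3=22
Waiting(P0) = turnaround − burst = 3 − 3 = 0

0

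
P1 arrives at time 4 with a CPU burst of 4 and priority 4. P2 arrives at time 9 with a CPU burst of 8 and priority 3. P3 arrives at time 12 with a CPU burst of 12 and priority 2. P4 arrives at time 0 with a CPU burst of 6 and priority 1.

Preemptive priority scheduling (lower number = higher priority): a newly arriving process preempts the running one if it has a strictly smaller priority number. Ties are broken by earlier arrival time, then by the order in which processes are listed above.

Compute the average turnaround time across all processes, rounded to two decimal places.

Gantt: | P4 0-6 | P1 6-9 | P2 9-12 | P3 12-24 | P2 24-29 | P1 29-30 |
Completion: P1=30  P2=29  P3=24  P4=6
Turnaround (C−A): P1=26  P2=20  P3=12  P4=6
Turnaround times: P1=26, P2=20, P3=12, P4=6
Average turnaround = (26+20+12+6) / 4 = 64/4 = 16.00

16.00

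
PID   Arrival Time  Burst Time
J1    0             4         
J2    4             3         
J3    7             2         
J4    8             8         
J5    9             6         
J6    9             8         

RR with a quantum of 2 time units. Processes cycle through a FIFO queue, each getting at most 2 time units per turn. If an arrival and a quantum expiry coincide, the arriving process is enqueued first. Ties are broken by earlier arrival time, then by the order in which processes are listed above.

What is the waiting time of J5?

Schedule: | J1 0-4 | J2 4-7 | J3 7-9 | J4 9-11 | J5 11-13 | J6 13-15 | J4 15-17 | J5 17-19 | J6 19-21 | J4 21-23 | J5 23-25 | J6 25-27 | J4 27-29 | J6 29-31 |
Completion: J1=4  J2=7  J3=9  J4=29  J5=25  J6=31
Waiting(J5) = turnaround − burst = 16 − 6 = 10

10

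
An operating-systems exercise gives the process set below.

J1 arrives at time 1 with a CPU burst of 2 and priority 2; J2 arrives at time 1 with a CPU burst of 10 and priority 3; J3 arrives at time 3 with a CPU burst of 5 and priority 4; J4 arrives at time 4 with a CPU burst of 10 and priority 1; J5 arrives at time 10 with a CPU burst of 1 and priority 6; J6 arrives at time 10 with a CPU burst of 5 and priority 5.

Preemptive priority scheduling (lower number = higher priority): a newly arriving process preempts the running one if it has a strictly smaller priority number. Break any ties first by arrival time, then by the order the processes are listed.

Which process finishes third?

J2

Schedule: | idle 0-1 | J1 1-3 | J2 3-4 | J4 4-14 | J2 14-23 | J3 23-28 | J6 28-33 | J5 33-34 |
Completion: J1=3  J2=23  J3=28  J4=14  J5=34  J6=33
Turnaround (C−A): J1=2  J2=22  J3=25  J4=10  J5=24  J6=23
Finish order: J1 → J4 → J2 → J3 → J6 → J5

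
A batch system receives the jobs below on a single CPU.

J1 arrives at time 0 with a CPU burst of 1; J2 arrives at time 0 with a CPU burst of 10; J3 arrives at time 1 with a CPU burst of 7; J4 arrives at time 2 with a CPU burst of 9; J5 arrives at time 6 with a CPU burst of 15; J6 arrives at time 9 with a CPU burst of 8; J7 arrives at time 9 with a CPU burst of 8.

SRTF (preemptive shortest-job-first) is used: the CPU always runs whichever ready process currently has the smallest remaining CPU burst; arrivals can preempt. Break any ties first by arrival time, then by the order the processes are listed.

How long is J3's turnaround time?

Gantt: | J1 0-1 | J3 1-8 | J4 8-17 | J6 17-25 | J7 25-33 | J2 33-43 | J5 43-58 |
Completion: J1=1  J2=43  J3=8  J4=17  J5=58  J6=25  J7=33
Turnaround(J3) = completion − arrival = 8 − 1 = 7

7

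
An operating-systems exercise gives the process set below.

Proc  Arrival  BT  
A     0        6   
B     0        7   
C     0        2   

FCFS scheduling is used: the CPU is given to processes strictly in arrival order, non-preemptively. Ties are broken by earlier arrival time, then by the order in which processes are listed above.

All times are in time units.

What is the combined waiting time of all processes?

Timeline: | A 0-6 | B 6-13 | C 13-15 |
Completion: A=6  B=13  C=15
Turnaround (C−A): A=6  B=13  C=15
Waiting = turnaround − burst: A=0, B=6, C=13
Total waiting = 0 + 6 + 13 = 19

19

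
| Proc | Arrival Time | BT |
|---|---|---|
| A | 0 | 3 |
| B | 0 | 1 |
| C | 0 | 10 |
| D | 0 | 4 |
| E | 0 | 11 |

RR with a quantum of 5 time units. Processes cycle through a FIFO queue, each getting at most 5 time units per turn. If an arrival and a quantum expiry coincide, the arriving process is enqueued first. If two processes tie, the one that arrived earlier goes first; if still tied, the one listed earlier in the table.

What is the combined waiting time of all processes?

Schedule: | A 0-3 | B 3-4 | C 4-9 | D 9-13 | E 13-18 | C 18-23 | E 23-29 |
Completion: A=3  B=4  C=23  D=13  E=29
Turnaround (C−A): A=3  B=4  C=23  D=13  E=29
Waiting = turnaround − burst: A=0, B=3, C=13, D=9, E=18
Total waiting = 0 + 3 + 13 + 9 + 18 = 43

43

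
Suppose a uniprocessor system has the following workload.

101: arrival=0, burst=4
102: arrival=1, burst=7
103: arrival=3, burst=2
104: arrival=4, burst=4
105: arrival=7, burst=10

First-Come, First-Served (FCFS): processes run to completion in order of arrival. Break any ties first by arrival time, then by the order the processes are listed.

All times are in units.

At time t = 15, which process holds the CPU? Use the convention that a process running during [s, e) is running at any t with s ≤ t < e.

104

Gantt: | 101 0-4 | 102 4-11 | 103 11-13 | 104 13-17 | 105 17-27 |
Completion: 101=4  102=11  103=13  104=17  105=27
Turnaround (C−A): 101=4  102=10  103=10  104=13  105=20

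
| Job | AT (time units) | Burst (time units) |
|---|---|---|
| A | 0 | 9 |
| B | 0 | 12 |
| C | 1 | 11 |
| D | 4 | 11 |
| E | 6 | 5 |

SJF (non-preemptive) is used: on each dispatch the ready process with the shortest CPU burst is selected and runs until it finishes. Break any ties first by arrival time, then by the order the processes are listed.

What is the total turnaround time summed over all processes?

121

Gantt: | A 0-9 | E 9-14 | C 14-25 | D 25-36 | B 36-48 |
Completion: A=9  B=48  C=25  D=36  E=14
Turnaround = completion − arrival: A=9, B=48, C=24, D=32, E=8
Total turnaround = 9 + 48 + 24 + 32 + 8 = 121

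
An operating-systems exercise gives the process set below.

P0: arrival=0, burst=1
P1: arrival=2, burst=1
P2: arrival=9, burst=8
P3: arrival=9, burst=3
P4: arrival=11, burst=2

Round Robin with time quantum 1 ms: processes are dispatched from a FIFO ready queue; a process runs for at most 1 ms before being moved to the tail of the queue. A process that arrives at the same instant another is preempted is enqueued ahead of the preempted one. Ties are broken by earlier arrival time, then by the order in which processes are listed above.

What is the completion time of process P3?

Timeline: | P0 0-1 | idle 1-2 | P1 2-3 | idle 3-9 | P2 9-10 | P3 10-11 | P2 11-12 | P4 12-13 | P3 13-14 | P2 14-15 | P4 15-16 | P3 16-17 | P2 17-22 |
Completion: P0=1  P1=3  P2=22  P3=17  P4=16

17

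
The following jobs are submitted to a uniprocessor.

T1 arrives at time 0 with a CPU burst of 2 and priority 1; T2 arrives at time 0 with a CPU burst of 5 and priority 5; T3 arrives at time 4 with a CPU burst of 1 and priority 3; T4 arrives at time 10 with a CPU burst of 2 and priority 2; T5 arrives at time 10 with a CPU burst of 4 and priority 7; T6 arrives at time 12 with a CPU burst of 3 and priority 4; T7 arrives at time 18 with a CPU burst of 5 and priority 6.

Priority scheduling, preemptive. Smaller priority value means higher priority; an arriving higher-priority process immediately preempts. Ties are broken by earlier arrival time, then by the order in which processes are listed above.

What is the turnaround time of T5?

Schedule: | T1 0-2 | T2 2-4 | T3 4-5 | T2 5-8 | idle 8-10 | T4 10-12 | T6 12-15 | T5 15-18 | T7 18-23 | T5 23-24 |
Completion: T1=2  T2=8  T3=5  T4=12  T5=24  T6=15  T7=23
Turnaround (C−A): T1=2  T2=8  T3=1  T4=2  T5=14  T6=3  T7=5
Turnaround(T5) = completion − arrival = 24 − 10 = 14

14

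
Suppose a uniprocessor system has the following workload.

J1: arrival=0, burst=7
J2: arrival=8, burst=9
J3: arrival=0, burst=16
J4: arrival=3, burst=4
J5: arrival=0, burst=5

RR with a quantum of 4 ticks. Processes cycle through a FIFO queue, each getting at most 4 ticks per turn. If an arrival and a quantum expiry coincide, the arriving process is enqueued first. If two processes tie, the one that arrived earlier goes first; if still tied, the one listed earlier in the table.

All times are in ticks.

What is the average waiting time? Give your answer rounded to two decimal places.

17.80

Gantt: | J1 0-4 | J3 4-8 | J5 8-12 | J4 12-16 | J1 16-19 | J2 19-23 | J3 23-27 | J5 27-28 | J2 28-32 | J3 32-36 | J2 36-37 | J3 37-41 |
Completion: J1=19  J2=37  J3=41  J4=16  J5=28
Turnaround (C−A): J1=19  J2=29  J3=41  J4=13  J5=28
Waiting times: J1=12, J2=20, J3=25, J4=9, J5=23
Average waiting = (12+20+25+9+23) / 5 = 89/5 = 17.80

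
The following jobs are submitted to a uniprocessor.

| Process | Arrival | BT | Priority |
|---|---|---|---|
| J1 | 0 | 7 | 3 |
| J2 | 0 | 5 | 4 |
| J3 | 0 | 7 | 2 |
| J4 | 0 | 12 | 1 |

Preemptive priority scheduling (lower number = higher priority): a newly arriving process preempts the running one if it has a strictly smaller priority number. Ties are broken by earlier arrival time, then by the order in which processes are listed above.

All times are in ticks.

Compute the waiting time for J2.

Schedule: | J4 0-12 | J3 12-19 | J1 19-26 | J2 26-31 |
Completion: J1=26  J2=31  J3=19  J4=12
Waiting(J2) = turnaround − burst = 31 − 5 = 26

26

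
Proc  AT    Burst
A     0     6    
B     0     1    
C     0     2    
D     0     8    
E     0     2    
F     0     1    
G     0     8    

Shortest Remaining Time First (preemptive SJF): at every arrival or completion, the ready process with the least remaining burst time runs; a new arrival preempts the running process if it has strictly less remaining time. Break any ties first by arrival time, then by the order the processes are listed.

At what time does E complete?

6

Gantt: | B 0-1 | F 1-2 | C 2-4 | E 4-6 | A 6-12 | D 12-20 | G 20-28 |
Completion: A=12  B=1  C=4  D=20  E=6  F=2  G=28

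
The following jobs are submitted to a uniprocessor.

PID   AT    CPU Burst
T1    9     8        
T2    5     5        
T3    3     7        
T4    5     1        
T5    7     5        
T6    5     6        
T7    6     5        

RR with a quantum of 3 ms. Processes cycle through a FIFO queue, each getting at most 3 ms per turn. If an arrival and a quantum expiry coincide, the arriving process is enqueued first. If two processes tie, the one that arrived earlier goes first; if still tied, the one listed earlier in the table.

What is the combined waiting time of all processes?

Schedule: | idle 0-3 | T3 3-6 | T2 6-9 | T4 9-10 | T6 10-13 | T7 13-16 | T3 16-19 | T5 19-22 | T1 22-25 | T2 25-27 | T6 27-30 | T7 30-32 | T3 32-33 | T5 33-35 | T1 35-40 |
Completion: T1=40  T2=27  T3=33  T4=10  T5=35  T6=30  T7=32
Turnaround (C−A): T1=31  T2=22  T3=30  T4=5  T5=28  T6=25  T7=26
Waiting = turnaround − burst: T1=23, T2=17, T3=23, T4=4, T5=23, T6=19, T7=21
Total waiting = 23 + 17 + 23 + 4 + 23 + 19 + 21 = 130

130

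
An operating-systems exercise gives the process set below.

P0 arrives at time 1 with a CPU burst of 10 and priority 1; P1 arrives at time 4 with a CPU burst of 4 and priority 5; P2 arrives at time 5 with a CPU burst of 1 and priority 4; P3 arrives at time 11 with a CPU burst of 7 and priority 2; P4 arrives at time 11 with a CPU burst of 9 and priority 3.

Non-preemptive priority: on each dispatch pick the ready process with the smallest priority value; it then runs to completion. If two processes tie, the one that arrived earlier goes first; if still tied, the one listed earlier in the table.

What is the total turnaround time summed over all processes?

Timeline: | idle 0-1 | P0 1-11 | P3 11-18 | P4 18-27 | P2 27-28 | P1 28-32 |
Completion: P0=11  P1=32  P2=28  P3=18  P4=27
Turnaround = completion − arrival: P0=10, P1=28, P2=23, P3=7, P4=16
Total turnaround = 10 + 28 + 23 + 7 + 16 = 84

84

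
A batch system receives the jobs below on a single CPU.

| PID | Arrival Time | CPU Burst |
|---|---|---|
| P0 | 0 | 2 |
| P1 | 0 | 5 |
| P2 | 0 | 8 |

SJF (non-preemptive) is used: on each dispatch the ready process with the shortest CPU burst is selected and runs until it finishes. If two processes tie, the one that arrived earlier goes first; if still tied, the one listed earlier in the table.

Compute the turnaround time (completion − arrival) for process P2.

15

Schedule: | P0 0-2 | P1 2-7 | P2 7-15 |
Completion: P0=2  P1=7  P2=15
Turnaround (C−A): P0=2  P1=7  P2=15
Turnaround(P2) = completion − arrival = 15 − 0 = 15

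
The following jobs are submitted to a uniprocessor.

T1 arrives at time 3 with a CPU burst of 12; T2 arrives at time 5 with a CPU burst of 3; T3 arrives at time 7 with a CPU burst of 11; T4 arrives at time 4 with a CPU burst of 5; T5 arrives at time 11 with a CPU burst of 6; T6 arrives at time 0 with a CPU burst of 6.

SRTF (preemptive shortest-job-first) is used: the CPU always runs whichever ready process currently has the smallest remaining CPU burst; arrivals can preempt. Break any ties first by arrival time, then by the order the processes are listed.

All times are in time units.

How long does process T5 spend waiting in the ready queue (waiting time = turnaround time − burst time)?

3

Schedule: | T6 0-6 | T2 6-9 | T4 9-14 | T5 14-20 | T3 20-31 | T1 31-43 |
Completion: T1=43  T2=9  T3=31  T4=14  T5=20  T6=6
Waiting(T5) = turnaround − burst = 9 − 6 = 3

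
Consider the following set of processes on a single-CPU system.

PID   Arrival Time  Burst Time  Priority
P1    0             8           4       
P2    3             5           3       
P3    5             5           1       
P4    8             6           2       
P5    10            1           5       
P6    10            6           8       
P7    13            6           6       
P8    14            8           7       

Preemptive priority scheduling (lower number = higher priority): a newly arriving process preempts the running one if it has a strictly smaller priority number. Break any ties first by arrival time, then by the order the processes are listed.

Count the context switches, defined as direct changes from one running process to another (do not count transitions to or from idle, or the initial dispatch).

9

Gantt: | P1 0-3 | P2 3-5 | P3 5-10 | P4 10-16 | P2 16-19 | P1 19-24 | P5 24-25 | P7 25-31 | P8 31-39 | P6 39-45 |
Completion: P1=24  P2=19  P3=10  P4=16  P5=25  P6=45  P7=31  P8=39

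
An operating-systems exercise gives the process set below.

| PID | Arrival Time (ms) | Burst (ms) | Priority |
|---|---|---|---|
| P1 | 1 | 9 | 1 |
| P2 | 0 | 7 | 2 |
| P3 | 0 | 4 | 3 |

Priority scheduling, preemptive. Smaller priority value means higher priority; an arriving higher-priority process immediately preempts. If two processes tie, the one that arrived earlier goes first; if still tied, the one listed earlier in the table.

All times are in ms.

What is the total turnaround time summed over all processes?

Gantt: | P2 0-1 | P1 1-10 | P2 10-16 | P3 16-20 |
Completion: P1=10  P2=16  P3=20
Turnaround (C−A): P1=9  P2=16  P3=20
Turnaround = completion − arrival: P1=9, P2=16, P3=20
Total turnaround = 9 + 16 + 20 = 45

45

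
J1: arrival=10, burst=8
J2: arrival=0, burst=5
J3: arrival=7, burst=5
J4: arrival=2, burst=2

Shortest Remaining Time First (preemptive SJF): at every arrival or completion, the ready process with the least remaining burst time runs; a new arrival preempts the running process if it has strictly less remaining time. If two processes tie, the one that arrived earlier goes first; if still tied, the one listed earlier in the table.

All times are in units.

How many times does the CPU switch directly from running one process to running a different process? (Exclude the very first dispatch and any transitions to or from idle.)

Gantt: | J2 0-2 | J4 2-4 | J2 4-7 | J3 7-12 | J1 12-20 |
Completion: J1=20  J2=7  J3=12  J4=4

4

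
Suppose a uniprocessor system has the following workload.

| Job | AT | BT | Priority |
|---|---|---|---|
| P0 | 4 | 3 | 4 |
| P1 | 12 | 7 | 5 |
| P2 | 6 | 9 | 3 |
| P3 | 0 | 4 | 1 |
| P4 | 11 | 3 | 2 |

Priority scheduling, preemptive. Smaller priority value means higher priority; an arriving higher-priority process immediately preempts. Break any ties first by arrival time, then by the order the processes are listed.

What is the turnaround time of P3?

Timeline: | P3 0-4 | P0 4-6 | P2 6-11 | P4 11-14 | P2 14-18 | P0 18-19 | P1 19-26 |
Completion: P0=19  P1=26  P2=18  P3=4  P4=14
Turnaround(P3) = completion − arrival = 4 − 0 = 4

4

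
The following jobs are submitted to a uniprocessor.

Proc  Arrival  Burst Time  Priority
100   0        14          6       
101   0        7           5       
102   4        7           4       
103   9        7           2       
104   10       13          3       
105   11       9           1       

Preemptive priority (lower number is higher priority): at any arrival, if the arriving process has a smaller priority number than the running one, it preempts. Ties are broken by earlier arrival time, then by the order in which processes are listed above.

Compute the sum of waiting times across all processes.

Gantt: | 101 0-4 | 102 4-9 | 103 9-11 | 105 11-20 | 103 20-25 | 104 25-38 | 102 38-40 | 101 40-43 | 100 43-57 |
Completion: 100=57  101=43  102=40  103=25  104=38  105=20
Turnaround (C−A): 100=57  101=43  102=36  103=16  104=28  105=9
Waiting = turnaround − burst: 100=43, 101=36, 102=29, 103=9, 104=15, 105=0
Total waiting = 43 + 36 + 29 + 9 + 15 + 0 = 132

132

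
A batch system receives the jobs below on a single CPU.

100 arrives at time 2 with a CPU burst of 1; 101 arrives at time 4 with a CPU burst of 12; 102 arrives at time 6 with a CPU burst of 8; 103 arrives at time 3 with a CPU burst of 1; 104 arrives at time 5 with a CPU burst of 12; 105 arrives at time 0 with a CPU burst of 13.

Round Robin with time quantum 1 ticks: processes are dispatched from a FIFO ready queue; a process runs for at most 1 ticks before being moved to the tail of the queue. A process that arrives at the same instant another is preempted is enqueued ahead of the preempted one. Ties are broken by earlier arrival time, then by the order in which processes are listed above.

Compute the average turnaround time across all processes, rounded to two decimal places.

Schedule: | 105 0-2 | 100 2-3 | 105 3-4 | 103 4-5 | 101 5-6 | 105 6-7 | 104 7-8 | 102 8-9 | 101 9-10 | 105 10-11 | 104 11-12 | 102 12-13 | 101 13-14 | 105 14-15 | 104 15-16 | 102 16-17 | 101 17-18 | 105 18-19 | 104 19-20 | 102 20-21 | 101 21-22 | 105 22-23 | 104 23-24 | 102 24-25 | 101 25-26 | 105 26-27 | 104 27-28 | 102 28-29 | 101 29-30 | 105 30-31 | 104 31-32 | 102 32-33 | 101 33-34 | 105 34-35 | 104 35-36 | 102 36-37 | 101 37-38 | 105 38-39 | 104 39-40 | 101 40-41 | 105 41-42 | 104 42-43 | 101 43-44 | 104 44-45 | 101 45-46 | 104 46-47 |
Completion: 100=3  101=46  102=37  103=5  104=47  105=42
Turnaround (C−A): 100=1  101=42  102=31  103=2  104=42  105=42
Turnaround times: 100=1, 101=42, 102=31, 103=2, 104=42, 105=42
Average turnaround = (1+42+31+2+42+42) / 6 = 160/6 = 26.67

26.67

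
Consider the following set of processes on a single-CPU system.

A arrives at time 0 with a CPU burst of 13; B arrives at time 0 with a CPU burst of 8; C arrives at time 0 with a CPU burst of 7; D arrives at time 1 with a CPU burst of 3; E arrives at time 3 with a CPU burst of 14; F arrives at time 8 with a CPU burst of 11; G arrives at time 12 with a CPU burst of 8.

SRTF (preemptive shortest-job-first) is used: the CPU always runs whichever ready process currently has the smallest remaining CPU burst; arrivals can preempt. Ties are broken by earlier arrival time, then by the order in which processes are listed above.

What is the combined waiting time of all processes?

Timeline: | C 0-1 | D 1-4 | C 4-10 | B 10-18 | G 18-26 | F 26-37 | A 37-50 | E 50-64 |
Completion: A=50  B=18  C=10  D=4  E=64  F=37  G=26
Turnaround (C−A): A=50  B=18  C=10  D=3  E=61  F=29  G=14
Waiting = turnaround − burst: A=37, B=10, C=3, D=0, E=47, F=18, G=6
Total waiting = 37 + 10 + 3 + 0 + 47 + 18 + 6 = 121

121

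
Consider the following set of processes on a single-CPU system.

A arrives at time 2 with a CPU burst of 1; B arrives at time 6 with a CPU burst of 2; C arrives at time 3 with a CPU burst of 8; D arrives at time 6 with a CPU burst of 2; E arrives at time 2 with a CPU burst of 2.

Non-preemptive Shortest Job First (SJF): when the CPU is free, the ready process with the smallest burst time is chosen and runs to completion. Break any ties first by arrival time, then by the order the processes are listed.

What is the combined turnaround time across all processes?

34

Schedule: | idle 0-2 | A 2-3 | E 3-5 | C 5-13 | B 13-15 | D 15-17 |
Completion: A=3  B=15  C=13  D=17  E=5
Turnaround (C−A): A=1  B=9  C=10  D=11  E=3
Turnaround = completion − arrival: A=1, B=9, C=10, D=11, E=3
Total turnaround = 1 + 9 + 10 + 11 + 3 = 34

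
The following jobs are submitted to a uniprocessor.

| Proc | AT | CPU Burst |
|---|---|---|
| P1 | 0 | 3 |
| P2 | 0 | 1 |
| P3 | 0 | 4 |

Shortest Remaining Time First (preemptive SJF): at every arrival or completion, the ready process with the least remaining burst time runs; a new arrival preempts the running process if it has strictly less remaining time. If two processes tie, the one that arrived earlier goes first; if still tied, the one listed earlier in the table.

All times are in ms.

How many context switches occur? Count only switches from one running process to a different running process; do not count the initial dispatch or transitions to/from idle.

2

Schedule: | P2 0-1 | P1 1-4 | P3 4-8 |
Completion: P1=4  P2=1  P3=8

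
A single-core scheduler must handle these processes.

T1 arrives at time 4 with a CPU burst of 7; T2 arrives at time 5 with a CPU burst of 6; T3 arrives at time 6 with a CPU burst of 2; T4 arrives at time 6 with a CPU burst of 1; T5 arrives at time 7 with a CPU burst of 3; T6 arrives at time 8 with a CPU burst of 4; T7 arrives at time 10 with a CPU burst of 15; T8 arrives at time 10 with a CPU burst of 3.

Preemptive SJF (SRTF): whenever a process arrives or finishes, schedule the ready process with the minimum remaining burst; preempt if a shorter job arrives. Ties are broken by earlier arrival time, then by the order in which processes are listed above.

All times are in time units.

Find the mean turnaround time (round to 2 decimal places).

13.13

Gantt: | idle 0-4 | T1 4-6 | T4 6-7 | T3 7-9 | T5 9-12 | T8 12-15 | T6 15-19 | T1 19-24 | T2 24-30 | T7 30-45 |
Completion: T1=24  T2=30  T3=9  T4=7  T5=12  T6=19  T7=45  T8=15
Turnaround (C−A): T1=20  T2=25  T3=3  T4=1  T5=5  T6=11  T7=35  T8=5
Turnaround times: T1=20, T2=25, T3=3, T4=1, T5=5, T6=11, T7=35, T8=5
Average turnaround = (20+25+3+1+5+11+35+5) / 8 = 105/8 = 13.13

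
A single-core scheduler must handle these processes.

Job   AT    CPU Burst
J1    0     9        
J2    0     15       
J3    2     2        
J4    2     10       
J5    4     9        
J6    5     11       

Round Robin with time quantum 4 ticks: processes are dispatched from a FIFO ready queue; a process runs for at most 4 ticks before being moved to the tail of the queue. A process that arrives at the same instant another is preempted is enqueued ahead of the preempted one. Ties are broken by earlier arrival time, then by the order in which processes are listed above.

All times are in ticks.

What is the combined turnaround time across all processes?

Timeline: | J1 0-4 | J2 4-8 | J3 8-10 | J4 10-14 | J5 14-18 | J1 18-22 | J6 22-26 | J2 26-30 | J4 30-34 | J5 34-38 | J1 38-39 | J6 39-43 | J2 43-47 | J4 47-49 | J5 49-50 | J6 50-53 | J2 53-56 |
Completion: J1=39  J2=56  J3=10  J4=49  J5=50  J6=53
Turnaround (C−A): J1=39  J2=56  J3=8  J4=47  J5=46  J6=48
Turnaround = completion − arrival: J1=39, J2=56, J3=8, J4=47, J5=46, J6=48
Total turnaround = 39 + 56 + 8 + 47 + 46 + 48 = 244

244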